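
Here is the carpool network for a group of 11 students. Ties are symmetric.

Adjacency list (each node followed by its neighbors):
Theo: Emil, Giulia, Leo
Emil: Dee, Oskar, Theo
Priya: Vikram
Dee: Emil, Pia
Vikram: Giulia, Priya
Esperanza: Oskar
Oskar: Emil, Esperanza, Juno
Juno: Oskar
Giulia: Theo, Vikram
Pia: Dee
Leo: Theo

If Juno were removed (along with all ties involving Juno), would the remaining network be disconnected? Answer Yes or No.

No

Even without Juno, every remaining node can still reach every other (the residual graph is connected), so Juno is not a cut vertex.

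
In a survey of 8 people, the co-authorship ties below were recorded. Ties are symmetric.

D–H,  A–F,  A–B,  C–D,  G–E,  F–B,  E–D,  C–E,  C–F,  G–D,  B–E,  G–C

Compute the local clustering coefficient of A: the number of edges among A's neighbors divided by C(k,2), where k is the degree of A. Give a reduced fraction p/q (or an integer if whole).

1

A's neighbors: B and F (k = 2).
Possible neighbor pairs: C(2,2) = 1. Edges among them: B–F → e = 1.
Clustering(A) = 1/1.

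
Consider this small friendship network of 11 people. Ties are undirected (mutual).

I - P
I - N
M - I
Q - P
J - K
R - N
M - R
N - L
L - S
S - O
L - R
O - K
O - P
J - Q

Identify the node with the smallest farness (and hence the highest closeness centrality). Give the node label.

Farness (sum of distances to all others) for each node — I:20, J:29, K:26, L:23, M:25, N:23, O:20, P:19, Q:25, R:26, S:22.
The smallest farness is 19, for P, so P has the highest closeness.

P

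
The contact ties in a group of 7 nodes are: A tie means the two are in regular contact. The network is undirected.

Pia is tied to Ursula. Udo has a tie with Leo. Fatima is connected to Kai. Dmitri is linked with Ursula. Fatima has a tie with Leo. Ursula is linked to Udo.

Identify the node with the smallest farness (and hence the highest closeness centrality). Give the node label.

Udo

Farness (sum of distances to all others) for each node — Dmitri:17, Fatima:15, Kai:20, Leo:12, Pia:17, Udo:11, Ursula:12.
The smallest farness is 11, for Udo, so Udo has the highest closeness.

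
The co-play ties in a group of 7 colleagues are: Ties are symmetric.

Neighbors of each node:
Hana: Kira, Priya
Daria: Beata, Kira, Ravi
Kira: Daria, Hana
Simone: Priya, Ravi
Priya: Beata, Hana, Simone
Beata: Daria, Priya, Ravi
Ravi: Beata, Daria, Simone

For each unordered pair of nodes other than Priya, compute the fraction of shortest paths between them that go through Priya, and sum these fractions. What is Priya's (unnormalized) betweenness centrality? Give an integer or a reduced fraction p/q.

Pairs whose geodesics pass through Priya — Simone–Beata: 1/2; Simone–Kira: 1/2; Simone–Hana: 1; Ravi–Hana: 2/3; Beata–Hana: 1.
All other pairs contribute 0.
Summing the contributions gives betweenness(Priya) = 11/3.

11/3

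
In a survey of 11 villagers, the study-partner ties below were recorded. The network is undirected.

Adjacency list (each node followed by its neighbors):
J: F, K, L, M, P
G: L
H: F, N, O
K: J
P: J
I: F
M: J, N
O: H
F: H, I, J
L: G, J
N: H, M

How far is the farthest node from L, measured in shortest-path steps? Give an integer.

4

Distances from L: F:2, G:1, H:3, I:3, J:1, K:2, M:2, N:3, O:4, P:2.
The largest is 4 (to O), so the eccentricity of L is 4.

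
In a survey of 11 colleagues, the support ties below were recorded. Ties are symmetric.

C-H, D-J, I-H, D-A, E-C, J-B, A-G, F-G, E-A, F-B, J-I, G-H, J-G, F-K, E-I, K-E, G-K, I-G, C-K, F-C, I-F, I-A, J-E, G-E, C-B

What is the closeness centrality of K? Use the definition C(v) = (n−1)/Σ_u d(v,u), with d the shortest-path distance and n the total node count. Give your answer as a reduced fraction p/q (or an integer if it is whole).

Distances from K: A:2, B:2, C:1, D:3, E:1, F:1, G:1, H:2, I:2, J:2. Sum = 17.
n = 11, so closeness = 10/17.

10/17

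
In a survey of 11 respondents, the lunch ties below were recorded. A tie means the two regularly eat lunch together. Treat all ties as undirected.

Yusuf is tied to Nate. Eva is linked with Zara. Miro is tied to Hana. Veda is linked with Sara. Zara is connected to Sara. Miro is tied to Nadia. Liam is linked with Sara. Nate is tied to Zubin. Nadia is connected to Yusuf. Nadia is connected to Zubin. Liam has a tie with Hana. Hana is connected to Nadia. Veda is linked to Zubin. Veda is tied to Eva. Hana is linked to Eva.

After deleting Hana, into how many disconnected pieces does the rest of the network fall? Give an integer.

Hana's neighbors (Eva, Liam, Miro, and Nadia) remain reachable from one another through other ties, so the rest of the network stays in one piece.

1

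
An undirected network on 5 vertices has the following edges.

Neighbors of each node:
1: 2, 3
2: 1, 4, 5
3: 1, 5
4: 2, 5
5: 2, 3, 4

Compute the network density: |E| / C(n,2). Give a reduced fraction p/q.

3/5

There are 6 edges and 5 nodes, so the maximum possible is C(5,2) = 10.
Density = 6/10 = 3/5.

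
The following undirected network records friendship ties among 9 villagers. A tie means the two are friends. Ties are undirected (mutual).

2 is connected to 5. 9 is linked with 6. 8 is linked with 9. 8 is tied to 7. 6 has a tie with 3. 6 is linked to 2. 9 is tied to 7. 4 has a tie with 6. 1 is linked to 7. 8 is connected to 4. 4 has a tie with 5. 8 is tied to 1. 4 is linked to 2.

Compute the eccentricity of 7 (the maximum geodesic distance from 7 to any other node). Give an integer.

Distances from 7: 1:1, 2:3, 3:3, 4:2, 5:3, 6:2, 8:1, 9:1.
The largest is 3 (to 2, 5, and 3), so the eccentricity of 7 is 3.

3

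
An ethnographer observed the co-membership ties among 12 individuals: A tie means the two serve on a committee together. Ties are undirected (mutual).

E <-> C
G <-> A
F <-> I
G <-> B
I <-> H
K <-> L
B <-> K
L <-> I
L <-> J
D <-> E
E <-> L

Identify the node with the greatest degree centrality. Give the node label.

L

Degrees — A:1, B:2, C:1, D:1, E:3, F:1, G:2, H:1, I:3, J:1, K:2, L:4.
The maximum is 4, attained only by L.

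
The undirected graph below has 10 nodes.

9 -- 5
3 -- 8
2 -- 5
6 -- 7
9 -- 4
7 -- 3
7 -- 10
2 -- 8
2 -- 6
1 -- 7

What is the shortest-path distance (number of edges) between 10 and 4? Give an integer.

One shortest route is 10 – 7 – 6 – 2 – 5 – 9 – 4, which uses 6 edges, and at distance 5 from 10 we only reach {9}, which does not include 4. So d(10,4) = 6.

6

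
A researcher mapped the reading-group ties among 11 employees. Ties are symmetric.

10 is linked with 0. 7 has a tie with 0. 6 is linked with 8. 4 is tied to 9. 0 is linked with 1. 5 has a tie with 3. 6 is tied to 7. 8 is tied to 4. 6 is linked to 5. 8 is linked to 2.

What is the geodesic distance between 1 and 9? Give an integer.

One shortest route is 1 – 0 – 7 – 6 – 8 – 4 – 9, which uses 6 edges, and at distance 5 from 1 we only reach {2, 3, 4}, which does not include 9. So d(1,9) = 6.

6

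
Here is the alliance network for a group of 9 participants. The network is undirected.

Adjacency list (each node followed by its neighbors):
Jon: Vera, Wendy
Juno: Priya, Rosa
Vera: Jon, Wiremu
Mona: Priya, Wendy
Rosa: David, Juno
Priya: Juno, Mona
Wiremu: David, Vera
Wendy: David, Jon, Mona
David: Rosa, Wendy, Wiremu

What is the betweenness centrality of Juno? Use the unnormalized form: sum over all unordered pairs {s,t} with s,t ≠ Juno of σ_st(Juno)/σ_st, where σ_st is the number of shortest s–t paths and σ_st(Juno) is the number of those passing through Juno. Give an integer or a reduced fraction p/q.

Pairs whose geodesics pass through Juno — Wiremu–Priya: 1/2; David–Priya: 1/2; Rosa–Priya: 1; Rosa–Mona: 1/2.
All other pairs contribute 0.
Summing the contributions gives betweenness(Juno) = 5/2.

5/2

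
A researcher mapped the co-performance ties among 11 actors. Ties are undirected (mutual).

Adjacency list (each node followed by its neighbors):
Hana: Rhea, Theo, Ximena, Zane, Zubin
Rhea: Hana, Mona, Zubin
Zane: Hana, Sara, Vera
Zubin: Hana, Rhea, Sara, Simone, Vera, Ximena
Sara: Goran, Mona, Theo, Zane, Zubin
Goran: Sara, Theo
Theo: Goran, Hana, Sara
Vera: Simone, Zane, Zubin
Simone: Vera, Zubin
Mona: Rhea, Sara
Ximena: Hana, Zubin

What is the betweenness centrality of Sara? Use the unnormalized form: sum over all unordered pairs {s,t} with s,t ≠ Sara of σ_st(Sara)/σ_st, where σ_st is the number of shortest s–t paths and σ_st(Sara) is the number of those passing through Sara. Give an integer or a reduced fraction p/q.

25/2

Pairs whose geodesics pass through Sara — Goran–Vera: 2/2; Goran–Zubin: 1; Goran–Mona: 1; Goran–Zane: 1; Goran–Rhea: 2/3; Goran–Ximena: 1/2; Goran–Simone: 1; Vera–Theo: 2/4; Vera–Mona: 2/3; Theo–Zubin: 1/2; Theo–Mona: 1; Theo–Zane: 1/2; Theo–Simone: 1/2; Zubin–Mona: 1/2 … (+4 more pairs).
All other pairs contribute 0.
Summing the contributions gives betweenness(Sara) = 25/2.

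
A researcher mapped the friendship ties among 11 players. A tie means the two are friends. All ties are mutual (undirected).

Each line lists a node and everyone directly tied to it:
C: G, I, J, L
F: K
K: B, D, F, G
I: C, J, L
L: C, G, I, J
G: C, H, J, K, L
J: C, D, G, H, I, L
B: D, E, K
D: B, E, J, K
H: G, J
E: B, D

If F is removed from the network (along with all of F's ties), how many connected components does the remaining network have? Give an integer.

1

F's neighbors (K) remain reachable from one another through other ties, so the rest of the network stays in one piece.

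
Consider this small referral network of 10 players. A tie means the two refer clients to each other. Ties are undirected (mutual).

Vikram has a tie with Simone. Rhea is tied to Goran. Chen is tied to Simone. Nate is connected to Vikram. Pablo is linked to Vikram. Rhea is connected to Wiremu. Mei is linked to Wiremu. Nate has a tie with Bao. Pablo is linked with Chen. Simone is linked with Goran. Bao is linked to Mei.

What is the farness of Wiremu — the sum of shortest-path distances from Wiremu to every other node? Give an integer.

Distances from Wiremu: Bao:2, Chen:4, Goran:2, Mei:1, Nate:3, Pablo:5, Rhea:1, Simone:3, Vikram:4.
Sum = 2 + 4 + 2 + 1 + 3 + 5 + 1 + 3 + 4 = 25.

25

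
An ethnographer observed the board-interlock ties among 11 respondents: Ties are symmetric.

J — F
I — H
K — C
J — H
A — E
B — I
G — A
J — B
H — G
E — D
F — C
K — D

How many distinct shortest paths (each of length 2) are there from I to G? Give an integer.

The shortest distance is 2, and the only length-2 path is I–H–G. So there is exactly 1 shortest path.

1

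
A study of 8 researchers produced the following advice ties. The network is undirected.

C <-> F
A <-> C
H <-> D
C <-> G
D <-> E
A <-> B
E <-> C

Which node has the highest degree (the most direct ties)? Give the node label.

C

Degrees — A:2, B:1, C:4, D:2, E:2, F:1, G:1, H:1.
The maximum is 4, attained only by C.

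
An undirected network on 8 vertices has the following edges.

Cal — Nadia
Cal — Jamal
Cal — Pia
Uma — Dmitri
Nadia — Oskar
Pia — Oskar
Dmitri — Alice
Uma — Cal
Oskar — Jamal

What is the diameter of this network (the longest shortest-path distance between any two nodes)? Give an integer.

Eccentricity of each node (its greatest distance to any other): Alice:5, Cal:3, Dmitri:4, Jamal:4, Nadia:4, Oskar:5, Pia:4, Uma:3.
The maximum eccentricity is 5, realized for instance by the pair Alice–Oskar via Alice – Dmitri – Uma – Cal – Nadia – Oskar. So the diameter is 5.

5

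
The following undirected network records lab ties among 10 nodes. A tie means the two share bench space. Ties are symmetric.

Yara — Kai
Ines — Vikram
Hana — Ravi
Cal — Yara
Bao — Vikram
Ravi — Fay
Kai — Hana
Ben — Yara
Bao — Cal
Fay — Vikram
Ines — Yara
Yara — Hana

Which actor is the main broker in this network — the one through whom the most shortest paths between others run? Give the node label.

Unnormalized betweenness of each node: Bao:2, Ben:0, Cal:4, Fay:3, Hana:13/2, Ines:9/2, Kai:0, Ravi:7/2, Vikram:13/2, Yara:18.
Yara has the largest value, 18, making it the main broker — the node through which the most shortest paths run.

Yara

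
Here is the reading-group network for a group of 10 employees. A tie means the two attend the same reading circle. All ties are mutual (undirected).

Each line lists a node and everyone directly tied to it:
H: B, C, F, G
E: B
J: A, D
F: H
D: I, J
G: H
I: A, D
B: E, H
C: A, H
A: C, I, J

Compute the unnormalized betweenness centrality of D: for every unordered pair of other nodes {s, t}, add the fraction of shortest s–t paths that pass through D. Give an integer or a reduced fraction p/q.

Pairs whose geodesics pass through D — J–I: 1/2.
All other pairs contribute 0.
Summing the contributions gives betweenness(D) = 1/2.

1/2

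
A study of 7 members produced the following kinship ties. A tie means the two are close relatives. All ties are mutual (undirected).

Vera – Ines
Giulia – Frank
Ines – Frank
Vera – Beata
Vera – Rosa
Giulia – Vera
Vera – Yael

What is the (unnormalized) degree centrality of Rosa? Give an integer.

1

Rosa is directly tied to Vera. That is 1 neighbor, so the degree of Rosa is 1.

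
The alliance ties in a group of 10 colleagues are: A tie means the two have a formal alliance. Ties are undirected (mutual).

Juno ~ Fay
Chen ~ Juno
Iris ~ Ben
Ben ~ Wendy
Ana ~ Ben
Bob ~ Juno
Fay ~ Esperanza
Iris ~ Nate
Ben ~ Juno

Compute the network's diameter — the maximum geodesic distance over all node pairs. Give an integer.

Eccentricity of each node (its greatest distance to any other): Ana:4, Ben:3, Bob:4, Chen:4, Esperanza:5, Fay:4, Iris:4, Juno:3, Nate:5, Wendy:4.
The maximum eccentricity is 5, realized for instance by the pair Esperanza–Nate via Esperanza – Fay – Juno – Ben – Iris – Nate. So the diameter is 5.

5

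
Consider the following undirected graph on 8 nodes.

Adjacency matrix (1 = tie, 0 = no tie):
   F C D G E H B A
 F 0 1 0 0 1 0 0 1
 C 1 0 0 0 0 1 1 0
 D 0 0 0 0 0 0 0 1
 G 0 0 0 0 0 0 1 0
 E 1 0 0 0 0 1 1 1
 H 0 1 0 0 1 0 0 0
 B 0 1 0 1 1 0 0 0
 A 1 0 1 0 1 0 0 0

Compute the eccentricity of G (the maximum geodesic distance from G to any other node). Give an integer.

Distances from G: A:3, B:1, C:2, D:4, E:2, F:3, H:3.
The largest is 4 (to D), so the eccentricity of G is 4.

4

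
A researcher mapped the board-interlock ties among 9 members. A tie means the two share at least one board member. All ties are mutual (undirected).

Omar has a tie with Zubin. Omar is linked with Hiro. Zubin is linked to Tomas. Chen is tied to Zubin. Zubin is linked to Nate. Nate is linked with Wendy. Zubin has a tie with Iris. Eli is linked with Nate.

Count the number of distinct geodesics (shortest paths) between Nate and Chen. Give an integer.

1

The shortest distance is 2, and the only length-2 path is Nate–Zubin–Chen. So there is exactly 1 shortest path.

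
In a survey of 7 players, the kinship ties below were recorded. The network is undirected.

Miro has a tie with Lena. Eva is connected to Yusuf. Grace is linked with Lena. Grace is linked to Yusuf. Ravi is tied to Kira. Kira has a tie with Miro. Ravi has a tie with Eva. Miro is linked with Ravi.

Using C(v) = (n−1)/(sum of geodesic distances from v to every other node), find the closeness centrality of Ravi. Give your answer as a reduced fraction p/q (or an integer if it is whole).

3/5

Distances from Ravi: Eva:1, Grace:3, Kira:1, Lena:2, Miro:1, Yusuf:2. Sum = 10.
n = 7, so closeness = 6/10 = 3/5.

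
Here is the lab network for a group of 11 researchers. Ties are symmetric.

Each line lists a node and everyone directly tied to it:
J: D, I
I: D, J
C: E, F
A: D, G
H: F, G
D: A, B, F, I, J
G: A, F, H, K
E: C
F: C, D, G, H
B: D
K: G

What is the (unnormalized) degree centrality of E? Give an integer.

E is directly tied to C. That is 1 neighbor, so the degree of E is 1.

1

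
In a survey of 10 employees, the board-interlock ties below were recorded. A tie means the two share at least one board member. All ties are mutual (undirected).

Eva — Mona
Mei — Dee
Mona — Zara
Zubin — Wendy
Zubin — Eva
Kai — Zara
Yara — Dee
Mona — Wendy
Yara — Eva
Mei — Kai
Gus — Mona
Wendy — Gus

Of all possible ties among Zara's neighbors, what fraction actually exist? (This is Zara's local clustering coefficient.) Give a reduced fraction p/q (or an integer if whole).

Zara's neighbors: Kai and Mona (k = 2).
Possible neighbor pairs: C(2,2) = 1. Edges among them: none → e = 0.
Clustering(Zara) = 0/1.

0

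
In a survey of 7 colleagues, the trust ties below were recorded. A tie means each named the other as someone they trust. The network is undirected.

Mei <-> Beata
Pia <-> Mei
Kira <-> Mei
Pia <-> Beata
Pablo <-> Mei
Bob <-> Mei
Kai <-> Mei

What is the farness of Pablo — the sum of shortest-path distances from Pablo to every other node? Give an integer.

11

Distances from Pablo: Beata:2, Bob:2, Kai:2, Kira:2, Mei:1, Pia:2.
Sum = 2 + 2 + 2 + 2 + 1 + 2 = 11.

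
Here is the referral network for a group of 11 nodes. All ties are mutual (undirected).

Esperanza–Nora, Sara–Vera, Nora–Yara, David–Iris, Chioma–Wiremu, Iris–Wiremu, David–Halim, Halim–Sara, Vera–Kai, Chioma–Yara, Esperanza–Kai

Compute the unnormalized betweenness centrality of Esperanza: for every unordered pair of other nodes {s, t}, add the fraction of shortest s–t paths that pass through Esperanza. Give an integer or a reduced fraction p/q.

Pairs whose geodesics pass through Esperanza — Sara–Yara: 1; Sara–Nora: 1; Halim–Nora: 1; Wiremu–Kai: 1; Chioma–Kai: 1; Chioma–Vera: 1; Yara–Kai: 1; Yara–Vera: 1; Nora–Kai: 1; Nora–Vera: 1.
All other pairs contribute 0.
Summing the contributions gives betweenness(Esperanza) = 10.

10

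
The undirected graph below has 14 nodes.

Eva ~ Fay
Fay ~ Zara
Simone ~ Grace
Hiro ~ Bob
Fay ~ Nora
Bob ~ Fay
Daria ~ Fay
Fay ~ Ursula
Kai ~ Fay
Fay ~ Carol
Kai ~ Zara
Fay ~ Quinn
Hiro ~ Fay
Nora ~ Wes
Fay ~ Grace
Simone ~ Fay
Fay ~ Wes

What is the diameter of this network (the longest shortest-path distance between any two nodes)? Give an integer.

Eccentricity of each node (its greatest distance to any other): Bob:2, Carol:2, Daria:2, Eva:2, Fay:1, Grace:2, Hiro:2, Kai:2, Nora:2, Quinn:2, Simone:2, Ursula:2, Wes:2, Zara:2.
The maximum eccentricity is 2, realized for instance by the pair Daria–Wes via Daria – Fay – Wes. So the diameter is 2.

2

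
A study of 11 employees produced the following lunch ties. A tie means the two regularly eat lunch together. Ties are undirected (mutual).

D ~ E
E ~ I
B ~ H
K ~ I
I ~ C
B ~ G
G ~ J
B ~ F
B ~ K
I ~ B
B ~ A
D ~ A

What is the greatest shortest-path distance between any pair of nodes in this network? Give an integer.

4

Eccentricity of each node (its greatest distance to any other): A:3, B:2, C:4, D:4, E:4, F:3, G:3, H:3, I:3, J:4, K:3.
The maximum eccentricity is 4, realized for instance by the pair E–J via E – I – B – G – J. So the diameter is 4.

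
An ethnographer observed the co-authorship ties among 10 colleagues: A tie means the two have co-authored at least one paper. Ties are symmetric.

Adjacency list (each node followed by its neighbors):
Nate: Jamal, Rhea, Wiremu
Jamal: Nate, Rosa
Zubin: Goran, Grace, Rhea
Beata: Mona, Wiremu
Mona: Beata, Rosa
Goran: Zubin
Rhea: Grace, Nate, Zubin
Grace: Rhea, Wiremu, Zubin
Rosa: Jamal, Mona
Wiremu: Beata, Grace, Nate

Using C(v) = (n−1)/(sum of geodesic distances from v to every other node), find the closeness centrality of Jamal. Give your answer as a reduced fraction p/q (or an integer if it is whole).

Distances from Jamal: Beata:3, Goran:4, Grace:3, Mona:2, Nate:1, Rhea:2, Rosa:1, Wiremu:2, Zubin:3. Sum = 21.
n = 10, so closeness = 9/21 = 3/7.

3/7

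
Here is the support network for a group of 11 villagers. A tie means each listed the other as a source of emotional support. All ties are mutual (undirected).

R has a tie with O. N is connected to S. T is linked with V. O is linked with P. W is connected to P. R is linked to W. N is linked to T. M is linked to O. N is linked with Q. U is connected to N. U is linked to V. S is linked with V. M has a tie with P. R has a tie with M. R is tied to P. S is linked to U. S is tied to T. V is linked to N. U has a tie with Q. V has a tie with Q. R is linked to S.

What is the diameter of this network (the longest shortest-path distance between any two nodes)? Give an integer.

Eccentricity of each node (its greatest distance to any other): M:4, N:3, O:4, P:4, Q:4, R:3, S:2, T:3, U:3, V:3, W:4.
The maximum eccentricity is 4, realized for instance by the pair Q–W via Q – N – S – R – W. So the diameter is 4.

4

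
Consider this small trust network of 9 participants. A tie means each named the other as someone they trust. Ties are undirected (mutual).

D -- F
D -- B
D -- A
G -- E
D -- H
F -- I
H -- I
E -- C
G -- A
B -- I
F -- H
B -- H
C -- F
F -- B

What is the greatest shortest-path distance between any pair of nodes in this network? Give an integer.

Eccentricity of each node (its greatest distance to any other): A:3, B:3, C:3, D:3, E:3, F:3, G:4, H:3, I:4.
The maximum eccentricity is 4, realized for instance by the pair G–I via G – A – D – H – I. So the diameter is 4.

4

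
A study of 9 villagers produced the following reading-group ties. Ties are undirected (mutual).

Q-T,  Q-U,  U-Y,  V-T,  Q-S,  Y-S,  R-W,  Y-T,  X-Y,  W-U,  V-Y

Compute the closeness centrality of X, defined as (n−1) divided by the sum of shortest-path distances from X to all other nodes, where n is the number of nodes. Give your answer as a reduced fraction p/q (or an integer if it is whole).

8/19

Distances from X: Q:3, R:4, S:2, T:2, U:2, V:2, W:3, Y:1. Sum = 19.
n = 9, so closeness = 8/19.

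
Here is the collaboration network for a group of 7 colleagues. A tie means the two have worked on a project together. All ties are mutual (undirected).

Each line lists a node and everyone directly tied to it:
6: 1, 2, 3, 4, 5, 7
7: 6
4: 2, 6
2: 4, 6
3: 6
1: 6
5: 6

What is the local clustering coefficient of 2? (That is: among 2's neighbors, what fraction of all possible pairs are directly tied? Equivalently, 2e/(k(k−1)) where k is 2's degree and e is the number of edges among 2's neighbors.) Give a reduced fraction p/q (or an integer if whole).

1

2's neighbors: 4 and 6 (k = 2).
Possible neighbor pairs: C(2,2) = 1. Edges among them: 4–6 → e = 1.
Clustering(2) = 1/1.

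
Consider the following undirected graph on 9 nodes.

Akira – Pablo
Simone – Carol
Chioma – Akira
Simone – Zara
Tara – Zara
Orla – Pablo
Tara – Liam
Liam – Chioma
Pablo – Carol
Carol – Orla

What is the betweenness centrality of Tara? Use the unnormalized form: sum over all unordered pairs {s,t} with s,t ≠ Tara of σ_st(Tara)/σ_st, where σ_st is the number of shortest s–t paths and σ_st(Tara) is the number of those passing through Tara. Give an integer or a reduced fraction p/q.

Pairs whose geodesics pass through Tara — Zara–Akira: 1/2; Zara–Chioma: 1; Zara–Liam: 1; Simone–Chioma: 1/2; Simone–Liam: 1; Carol–Liam: 1/2.
All other pairs contribute 0.
Summing the contributions gives betweenness(Tara) = 9/2.

9/2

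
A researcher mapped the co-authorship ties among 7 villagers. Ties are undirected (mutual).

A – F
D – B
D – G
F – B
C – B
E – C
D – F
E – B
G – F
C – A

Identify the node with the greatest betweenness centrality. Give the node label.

B

Unnormalized betweenness of each node: A:5/6, B:31/6, C:3/2, D:4/3, E:0, F:25/6, G:0.
B has the largest value, 31/6, making it the main broker — the node through which the most shortest paths run.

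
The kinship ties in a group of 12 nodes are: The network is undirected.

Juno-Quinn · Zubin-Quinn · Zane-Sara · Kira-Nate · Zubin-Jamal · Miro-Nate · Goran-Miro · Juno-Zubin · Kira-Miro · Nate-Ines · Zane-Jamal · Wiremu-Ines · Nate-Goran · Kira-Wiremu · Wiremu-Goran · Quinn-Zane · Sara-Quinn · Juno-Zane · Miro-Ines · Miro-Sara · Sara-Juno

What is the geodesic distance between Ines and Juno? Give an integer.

3

One shortest route is Ines – Miro – Sara – Juno, which uses 3 edges, and at distance 2 from Ines we only reach {Goran, Kira, Sara}, which does not include Juno. So d(Ines,Juno) = 3.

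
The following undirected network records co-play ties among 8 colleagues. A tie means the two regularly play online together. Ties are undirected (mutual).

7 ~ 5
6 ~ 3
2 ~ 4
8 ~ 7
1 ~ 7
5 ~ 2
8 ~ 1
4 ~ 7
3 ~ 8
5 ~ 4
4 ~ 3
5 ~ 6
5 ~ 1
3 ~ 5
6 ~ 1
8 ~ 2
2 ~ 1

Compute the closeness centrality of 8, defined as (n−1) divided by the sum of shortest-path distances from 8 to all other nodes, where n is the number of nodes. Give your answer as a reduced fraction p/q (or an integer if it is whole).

7/10

Distances from 8: 1:1, 2:1, 3:1, 4:2, 5:2, 6:2, 7:1. Sum = 10.
n = 8, so closeness = 7/10.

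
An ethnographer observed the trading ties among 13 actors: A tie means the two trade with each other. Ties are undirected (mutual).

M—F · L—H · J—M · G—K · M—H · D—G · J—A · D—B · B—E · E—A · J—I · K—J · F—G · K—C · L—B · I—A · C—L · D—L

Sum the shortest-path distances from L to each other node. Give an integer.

25

Distances from L: A:3, B:1, C:1, D:1, E:2, F:3, G:2, H:1, I:4, J:3, K:2, M:2.
Sum = 3 + 1 + 1 + 1 + 2 + 3 + 2 + 1 + 4 + 3 + 2 + 2 = 25.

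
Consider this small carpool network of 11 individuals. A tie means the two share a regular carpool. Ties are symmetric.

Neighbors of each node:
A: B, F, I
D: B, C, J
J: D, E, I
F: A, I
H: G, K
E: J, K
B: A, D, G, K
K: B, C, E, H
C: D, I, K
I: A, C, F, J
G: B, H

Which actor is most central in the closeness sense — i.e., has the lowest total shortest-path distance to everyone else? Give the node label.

Farness (sum of distances to all others) for each node — A:19, B:16, C:18, D:19, E:21, F:24, G:23, H:24, I:18, J:19, K:17.
The smallest farness is 16, for B, so B has the highest closeness.

B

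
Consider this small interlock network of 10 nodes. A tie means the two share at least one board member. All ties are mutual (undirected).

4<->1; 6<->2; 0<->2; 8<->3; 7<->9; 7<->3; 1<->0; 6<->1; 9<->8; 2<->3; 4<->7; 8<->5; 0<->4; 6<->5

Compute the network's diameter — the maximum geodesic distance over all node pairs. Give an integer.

3

Eccentricity of each node (its greatest distance to any other): 0:3, 1:3, 2:3, 3:3, 4:3, 5:3, 6:3, 7:3, 8:3, 9:3.
The maximum eccentricity is 3, realized for instance by the pair 4–5 via 4 – 1 – 6 – 5. So the diameter is 3.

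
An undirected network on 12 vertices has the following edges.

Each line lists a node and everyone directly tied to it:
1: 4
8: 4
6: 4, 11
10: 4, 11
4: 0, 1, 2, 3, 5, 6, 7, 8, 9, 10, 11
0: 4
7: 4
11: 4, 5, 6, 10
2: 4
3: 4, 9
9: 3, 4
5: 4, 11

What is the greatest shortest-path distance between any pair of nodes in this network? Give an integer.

2

Eccentricity of each node (its greatest distance to any other): 0:2, 1:2, 2:2, 3:2, 4:1, 5:2, 6:2, 7:2, 8:2, 9:2, 10:2, 11:2.
The maximum eccentricity is 2, realized for instance by the pair 5–7 via 5 – 4 – 7. So the diameter is 2.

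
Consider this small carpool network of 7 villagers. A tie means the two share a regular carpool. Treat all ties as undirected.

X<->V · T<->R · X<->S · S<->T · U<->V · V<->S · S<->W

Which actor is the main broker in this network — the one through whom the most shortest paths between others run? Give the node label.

Unnormalized betweenness of each node: R:0, S:11, T:5, U:0, V:5, W:0, X:0.
S has the largest value, 11, making it the main broker — the node through which the most shortest paths run.

S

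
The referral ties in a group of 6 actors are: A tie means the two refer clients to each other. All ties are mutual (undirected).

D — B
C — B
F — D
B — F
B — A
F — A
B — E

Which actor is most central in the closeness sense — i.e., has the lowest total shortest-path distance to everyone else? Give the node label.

Farness (sum of distances to all others) for each node — A:8, B:5, C:9, D:8, E:9, F:7.
The smallest farness is 5, for B, so B has the highest closeness.

B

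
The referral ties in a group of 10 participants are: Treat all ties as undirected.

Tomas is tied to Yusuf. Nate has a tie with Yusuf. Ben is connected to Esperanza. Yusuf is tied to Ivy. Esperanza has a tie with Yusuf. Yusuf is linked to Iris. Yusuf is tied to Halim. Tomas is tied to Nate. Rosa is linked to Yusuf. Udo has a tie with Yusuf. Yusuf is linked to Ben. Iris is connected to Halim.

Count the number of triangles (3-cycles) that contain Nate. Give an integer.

1

Nate's neighbors: Tomas and Yusuf.
Neighbor pairs that are themselves tied: Nate–Tomas–Yusuf. Each forms one triangle with Nate, for 1 in total.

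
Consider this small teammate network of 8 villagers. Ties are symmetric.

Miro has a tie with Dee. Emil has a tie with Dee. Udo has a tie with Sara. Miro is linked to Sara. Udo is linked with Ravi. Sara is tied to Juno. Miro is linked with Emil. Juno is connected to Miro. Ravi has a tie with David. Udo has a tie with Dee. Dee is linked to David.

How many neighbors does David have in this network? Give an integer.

David is directly tied to Dee and Ravi. That is 2 neighbors, so the degree of David is 2.

2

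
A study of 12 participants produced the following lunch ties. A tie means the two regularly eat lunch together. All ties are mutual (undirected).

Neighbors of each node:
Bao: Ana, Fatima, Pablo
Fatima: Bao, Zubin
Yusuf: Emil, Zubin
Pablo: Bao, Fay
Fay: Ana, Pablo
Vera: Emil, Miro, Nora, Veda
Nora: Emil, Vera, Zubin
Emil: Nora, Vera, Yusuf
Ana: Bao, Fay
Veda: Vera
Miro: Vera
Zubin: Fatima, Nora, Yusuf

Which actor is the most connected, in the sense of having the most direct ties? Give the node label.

Vera

Degrees — Ana:2, Bao:3, Emil:3, Fatima:2, Fay:2, Miro:1, Nora:3, Pablo:2, Veda:1, Vera:4, Yusuf:2, Zubin:3.
The maximum is 4, attained only by Vera.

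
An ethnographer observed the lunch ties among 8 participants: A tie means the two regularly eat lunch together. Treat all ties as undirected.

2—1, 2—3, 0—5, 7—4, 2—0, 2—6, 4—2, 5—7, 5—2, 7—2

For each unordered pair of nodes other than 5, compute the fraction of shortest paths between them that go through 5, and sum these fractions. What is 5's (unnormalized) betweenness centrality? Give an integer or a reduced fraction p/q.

Pairs whose geodesics pass through 5 — 7–0: 1/2.
All other pairs contribute 0.
Summing the contributions gives betweenness(5) = 1/2.

1/2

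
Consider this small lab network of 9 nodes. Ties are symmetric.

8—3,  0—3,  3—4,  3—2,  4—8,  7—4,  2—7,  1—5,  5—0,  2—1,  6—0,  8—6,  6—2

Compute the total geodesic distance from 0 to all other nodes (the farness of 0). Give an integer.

14

Distances from 0: 1:2, 2:2, 3:1, 4:2, 5:1, 6:1, 7:3, 8:2.
Sum = 2 + 2 + 1 + 2 + 1 + 1 + 3 + 2 = 14.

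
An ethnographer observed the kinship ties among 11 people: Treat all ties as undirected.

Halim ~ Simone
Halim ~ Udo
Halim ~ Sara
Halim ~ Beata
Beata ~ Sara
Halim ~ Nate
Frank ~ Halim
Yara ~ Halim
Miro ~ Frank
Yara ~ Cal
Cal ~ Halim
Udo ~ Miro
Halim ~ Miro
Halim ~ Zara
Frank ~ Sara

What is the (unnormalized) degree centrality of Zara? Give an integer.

Zara is directly tied to Halim. That is 1 neighbor, so the degree of Zara is 1.

1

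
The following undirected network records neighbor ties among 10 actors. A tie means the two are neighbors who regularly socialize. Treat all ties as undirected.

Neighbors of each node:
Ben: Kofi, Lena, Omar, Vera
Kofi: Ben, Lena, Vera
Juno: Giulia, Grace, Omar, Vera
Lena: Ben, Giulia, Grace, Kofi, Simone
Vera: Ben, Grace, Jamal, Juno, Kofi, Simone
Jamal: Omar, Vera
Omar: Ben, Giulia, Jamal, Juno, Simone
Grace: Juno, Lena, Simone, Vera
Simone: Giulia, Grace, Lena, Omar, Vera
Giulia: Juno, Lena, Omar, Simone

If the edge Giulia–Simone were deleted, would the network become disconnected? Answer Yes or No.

Even without that edge, Giulia still reaches Simone via Giulia – Lena – Simone, so the network stays connected. Not a bridge.

No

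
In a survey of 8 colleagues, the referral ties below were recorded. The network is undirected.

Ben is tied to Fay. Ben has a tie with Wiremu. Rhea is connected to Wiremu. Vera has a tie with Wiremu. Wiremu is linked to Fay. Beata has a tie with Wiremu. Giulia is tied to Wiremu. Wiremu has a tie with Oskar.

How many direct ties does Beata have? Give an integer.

Beata is directly tied to Wiremu. That is 1 neighbor, so the degree of Beata is 1.

1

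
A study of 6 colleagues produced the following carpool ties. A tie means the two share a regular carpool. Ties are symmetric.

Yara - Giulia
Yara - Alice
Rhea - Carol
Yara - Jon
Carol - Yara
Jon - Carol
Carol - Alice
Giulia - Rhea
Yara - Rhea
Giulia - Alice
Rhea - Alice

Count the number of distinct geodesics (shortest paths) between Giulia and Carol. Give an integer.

The shortest distance is 2. The length-2 paths are: Giulia–Alice–Carol; Giulia–Yara–Carol; Giulia–Rhea–Carol.
That gives 3 distinct shortest paths.

3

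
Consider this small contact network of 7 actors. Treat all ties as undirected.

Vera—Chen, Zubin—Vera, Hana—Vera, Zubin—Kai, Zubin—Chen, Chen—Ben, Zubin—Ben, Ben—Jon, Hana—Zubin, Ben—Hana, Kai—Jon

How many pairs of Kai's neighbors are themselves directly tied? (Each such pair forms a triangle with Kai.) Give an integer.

0

Kai's neighbors are Jon and Zubin, but none of them are tied to each other, so no triangle contains Kai.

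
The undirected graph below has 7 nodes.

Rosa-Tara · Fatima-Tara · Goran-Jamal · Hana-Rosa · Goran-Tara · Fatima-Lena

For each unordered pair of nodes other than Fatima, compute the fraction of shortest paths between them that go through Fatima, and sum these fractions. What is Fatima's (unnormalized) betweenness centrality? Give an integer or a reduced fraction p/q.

Pairs whose geodesics pass through Fatima — Jamal–Lena: 1; Tara–Lena: 1; Hana–Lena: 1; Rosa–Lena: 1; Lena–Goran: 1.
All other pairs contribute 0.
Summing the contributions gives betweenness(Fatima) = 5.

5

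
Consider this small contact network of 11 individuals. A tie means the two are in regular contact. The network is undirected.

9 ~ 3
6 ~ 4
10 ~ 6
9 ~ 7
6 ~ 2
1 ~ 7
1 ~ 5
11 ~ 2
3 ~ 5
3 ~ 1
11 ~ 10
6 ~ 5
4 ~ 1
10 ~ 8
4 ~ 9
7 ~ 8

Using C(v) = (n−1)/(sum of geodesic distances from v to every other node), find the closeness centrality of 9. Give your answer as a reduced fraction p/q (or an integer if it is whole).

Distances from 9: 1:2, 2:3, 3:1, 4:1, 5:2, 6:2, 7:1, 8:2, 10:3, 11:4. Sum = 21.
n = 11, so closeness = 10/21.

10/21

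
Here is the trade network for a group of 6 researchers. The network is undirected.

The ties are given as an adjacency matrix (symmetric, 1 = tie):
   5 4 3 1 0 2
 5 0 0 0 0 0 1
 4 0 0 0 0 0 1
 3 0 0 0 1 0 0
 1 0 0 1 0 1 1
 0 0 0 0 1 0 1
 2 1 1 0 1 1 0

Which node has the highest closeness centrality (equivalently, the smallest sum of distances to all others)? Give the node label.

2

Farness (sum of distances to all others) for each node — 0:8, 1:7, 2:6, 3:11, 4:10, 5:10.
The smallest farness is 6, for 2, so 2 has the highest closeness.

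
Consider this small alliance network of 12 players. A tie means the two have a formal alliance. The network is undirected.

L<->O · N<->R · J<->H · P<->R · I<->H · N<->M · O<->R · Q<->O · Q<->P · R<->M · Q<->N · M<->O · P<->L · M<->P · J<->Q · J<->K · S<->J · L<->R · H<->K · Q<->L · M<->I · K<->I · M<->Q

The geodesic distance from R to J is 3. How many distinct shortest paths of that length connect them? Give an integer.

5

The shortest distance is 3. The length-3 paths are: R–P–Q–J; R–L–Q–J; R–M–Q–J; R–N–Q–J; R–O–Q–J.
That gives 5 distinct shortest paths.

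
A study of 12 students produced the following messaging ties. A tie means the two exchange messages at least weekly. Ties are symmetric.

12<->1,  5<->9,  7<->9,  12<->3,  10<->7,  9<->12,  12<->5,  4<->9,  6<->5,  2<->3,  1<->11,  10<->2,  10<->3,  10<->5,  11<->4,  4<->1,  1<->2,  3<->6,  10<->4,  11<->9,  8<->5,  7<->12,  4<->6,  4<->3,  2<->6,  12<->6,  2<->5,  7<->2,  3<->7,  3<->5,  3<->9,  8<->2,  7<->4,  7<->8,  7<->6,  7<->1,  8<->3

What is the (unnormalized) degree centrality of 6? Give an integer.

6 is directly tied to 2, 3, 4, 5, 7, and 12. That is 6 neighbors, so the degree of 6 is 6.

6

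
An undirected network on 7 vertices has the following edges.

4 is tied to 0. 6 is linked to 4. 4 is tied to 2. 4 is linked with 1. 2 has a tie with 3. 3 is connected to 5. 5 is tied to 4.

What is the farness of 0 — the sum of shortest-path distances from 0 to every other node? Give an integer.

12

Distances from 0: 1:2, 2:2, 3:3, 4:1, 5:2, 6:2.
Sum = 2 + 2 + 3 + 1 + 2 + 2 = 12.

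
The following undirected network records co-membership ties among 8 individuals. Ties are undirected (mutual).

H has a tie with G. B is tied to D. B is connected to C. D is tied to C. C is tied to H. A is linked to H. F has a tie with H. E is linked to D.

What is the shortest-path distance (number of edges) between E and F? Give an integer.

4

One shortest route is E – D – C – H – F, which uses 4 edges, and at distance 3 from E we only reach {H}, which does not include F. So d(E,F) = 4.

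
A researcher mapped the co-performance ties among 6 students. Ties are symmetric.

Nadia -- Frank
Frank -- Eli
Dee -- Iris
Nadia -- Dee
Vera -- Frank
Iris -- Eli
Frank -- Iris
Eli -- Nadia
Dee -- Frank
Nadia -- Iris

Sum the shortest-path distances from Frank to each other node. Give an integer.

5

Distances from Frank: Dee:1, Eli:1, Iris:1, Nadia:1, Vera:1.
Sum = 1 + 1 + 1 + 1 + 1 = 5.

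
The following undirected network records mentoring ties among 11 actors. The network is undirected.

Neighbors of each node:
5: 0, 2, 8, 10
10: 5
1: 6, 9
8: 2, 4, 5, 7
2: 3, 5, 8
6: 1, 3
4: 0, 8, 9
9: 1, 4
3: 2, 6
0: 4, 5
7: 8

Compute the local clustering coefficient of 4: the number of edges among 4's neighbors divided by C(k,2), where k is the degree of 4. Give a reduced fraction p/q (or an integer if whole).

4's neighbors: 0, 8, and 9 (k = 3).
Possible neighbor pairs: C(3,2) = 3. Edges among them: none → e = 0.
Clustering(4) = 0/3 = 0.

0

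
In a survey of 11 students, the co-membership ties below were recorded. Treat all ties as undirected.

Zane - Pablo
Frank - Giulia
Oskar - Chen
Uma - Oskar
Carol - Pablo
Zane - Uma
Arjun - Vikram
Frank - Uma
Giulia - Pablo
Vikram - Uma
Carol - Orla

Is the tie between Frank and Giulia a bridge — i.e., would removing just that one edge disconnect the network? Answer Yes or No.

Even without that edge, Frank still reaches Giulia via Frank – Uma – Zane – Pablo – Giulia, so the network stays connected. Not a bridge.

No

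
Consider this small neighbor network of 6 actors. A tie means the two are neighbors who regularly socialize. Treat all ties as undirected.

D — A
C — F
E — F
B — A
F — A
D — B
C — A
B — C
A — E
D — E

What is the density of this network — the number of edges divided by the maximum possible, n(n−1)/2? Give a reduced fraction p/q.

There are 10 edges and 6 nodes, so the maximum possible is C(6,2) = 15.
Density = 10/15 = 2/3.

2/3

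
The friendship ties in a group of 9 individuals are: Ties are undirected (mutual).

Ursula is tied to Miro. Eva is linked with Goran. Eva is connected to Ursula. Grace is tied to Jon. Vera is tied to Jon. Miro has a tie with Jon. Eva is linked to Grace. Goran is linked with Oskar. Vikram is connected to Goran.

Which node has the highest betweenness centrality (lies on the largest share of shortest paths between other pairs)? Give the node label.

Unnormalized betweenness of each node: Eva:16, Goran:13, Grace:8, Jon:8, Miro:2, Oskar:0, Ursula:4, Vera:0, Vikram:0.
Eva has the largest value, 16, making it the main broker — the node through which the most shortest paths run.

Eva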